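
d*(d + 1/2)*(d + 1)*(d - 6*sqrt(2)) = d^4 - 6*sqrt(2)*d^3 + 3*d^3/2 - 9*sqrt(2)*d^2 + d^2/2 - 3*sqrt(2)*d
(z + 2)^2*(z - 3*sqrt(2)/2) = z^3 - 3*sqrt(2)*z^2/2 + 4*z^2 - 6*sqrt(2)*z + 4*z - 6*sqrt(2)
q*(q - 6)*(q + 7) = q^3 + q^2 - 42*q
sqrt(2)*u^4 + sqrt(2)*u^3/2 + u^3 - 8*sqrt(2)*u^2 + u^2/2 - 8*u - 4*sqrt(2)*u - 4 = (u + 1/2)*(u - 2*sqrt(2))*(u + 2*sqrt(2))*(sqrt(2)*u + 1)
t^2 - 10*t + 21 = (t - 7)*(t - 3)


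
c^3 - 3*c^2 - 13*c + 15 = (c - 5)*(c - 1)*(c + 3)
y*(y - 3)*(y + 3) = y^3 - 9*y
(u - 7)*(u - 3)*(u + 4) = u^3 - 6*u^2 - 19*u + 84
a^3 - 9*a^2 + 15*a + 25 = (a - 5)^2*(a + 1)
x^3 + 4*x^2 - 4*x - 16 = (x - 2)*(x + 2)*(x + 4)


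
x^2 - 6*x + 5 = (x - 5)*(x - 1)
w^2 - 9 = (w - 3)*(w + 3)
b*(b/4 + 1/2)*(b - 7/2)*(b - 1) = b^4/4 - 5*b^3/8 - 11*b^2/8 + 7*b/4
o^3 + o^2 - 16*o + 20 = (o - 2)^2*(o + 5)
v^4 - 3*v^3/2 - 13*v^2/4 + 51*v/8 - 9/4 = (v - 3/2)^2*(v - 1/2)*(v + 2)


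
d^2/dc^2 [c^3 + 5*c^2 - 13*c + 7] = 6*c + 10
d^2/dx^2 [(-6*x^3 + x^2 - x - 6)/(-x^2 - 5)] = 2*(-29*x^3 + 33*x^2 + 435*x - 55)/(x^6 + 15*x^4 + 75*x^2 + 125)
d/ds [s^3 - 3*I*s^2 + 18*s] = 3*s^2 - 6*I*s + 18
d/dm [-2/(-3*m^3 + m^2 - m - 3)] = 2*(-9*m^2 + 2*m - 1)/(3*m^3 - m^2 + m + 3)^2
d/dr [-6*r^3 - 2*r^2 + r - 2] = -18*r^2 - 4*r + 1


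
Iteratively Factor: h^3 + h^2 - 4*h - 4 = (h - 2)*(h^2 + 3*h + 2) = (h - 2)*(h + 2)*(h + 1)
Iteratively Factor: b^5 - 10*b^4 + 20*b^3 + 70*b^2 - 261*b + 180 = (b - 1)*(b^4 - 9*b^3 + 11*b^2 + 81*b - 180) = (b - 3)*(b - 1)*(b^3 - 6*b^2 - 7*b + 60) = (b - 3)*(b - 1)*(b + 3)*(b^2 - 9*b + 20) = (b - 4)*(b - 3)*(b - 1)*(b + 3)*(b - 5)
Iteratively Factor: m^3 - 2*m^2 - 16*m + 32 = (m - 2)*(m^2 - 16) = (m - 2)*(m + 4)*(m - 4)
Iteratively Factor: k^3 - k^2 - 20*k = (k - 5)*(k^2 + 4*k) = k*(k - 5)*(k + 4)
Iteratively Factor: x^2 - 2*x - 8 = (x + 2)*(x - 4)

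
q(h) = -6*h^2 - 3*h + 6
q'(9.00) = -111.00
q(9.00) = -507.00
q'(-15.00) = 177.00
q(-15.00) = -1299.00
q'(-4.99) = 56.88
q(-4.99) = -128.43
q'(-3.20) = 35.40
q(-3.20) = -45.84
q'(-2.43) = 26.16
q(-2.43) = -22.14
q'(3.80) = -48.60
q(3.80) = -92.04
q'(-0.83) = 6.96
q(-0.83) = 4.36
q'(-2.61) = 28.32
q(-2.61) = -27.04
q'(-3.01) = 33.12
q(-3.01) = -39.33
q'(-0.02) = -2.76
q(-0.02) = 6.06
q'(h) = -12*h - 3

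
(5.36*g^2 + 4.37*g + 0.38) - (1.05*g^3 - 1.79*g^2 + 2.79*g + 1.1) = -1.05*g^3 + 7.15*g^2 + 1.58*g - 0.72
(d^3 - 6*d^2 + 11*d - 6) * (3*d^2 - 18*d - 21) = 3*d^5 - 36*d^4 + 120*d^3 - 90*d^2 - 123*d + 126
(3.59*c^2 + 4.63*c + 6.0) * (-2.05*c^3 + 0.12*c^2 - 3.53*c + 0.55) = -7.3595*c^5 - 9.0607*c^4 - 24.4171*c^3 - 13.6494*c^2 - 18.6335*c + 3.3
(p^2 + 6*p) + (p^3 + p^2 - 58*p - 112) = p^3 + 2*p^2 - 52*p - 112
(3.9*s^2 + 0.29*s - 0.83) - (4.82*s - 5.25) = 3.9*s^2 - 4.53*s + 4.42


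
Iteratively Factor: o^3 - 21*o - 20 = (o + 4)*(o^2 - 4*o - 5) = (o - 5)*(o + 4)*(o + 1)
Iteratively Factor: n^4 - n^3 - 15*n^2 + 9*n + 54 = (n + 3)*(n^3 - 4*n^2 - 3*n + 18) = (n + 2)*(n + 3)*(n^2 - 6*n + 9) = (n - 3)*(n + 2)*(n + 3)*(n - 3)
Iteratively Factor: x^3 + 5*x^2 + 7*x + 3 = (x + 1)*(x^2 + 4*x + 3) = (x + 1)*(x + 3)*(x + 1)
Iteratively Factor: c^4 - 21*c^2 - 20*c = (c + 4)*(c^3 - 4*c^2 - 5*c) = (c - 5)*(c + 4)*(c^2 + c) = (c - 5)*(c + 1)*(c + 4)*(c)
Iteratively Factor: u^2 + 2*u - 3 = (u - 1)*(u + 3)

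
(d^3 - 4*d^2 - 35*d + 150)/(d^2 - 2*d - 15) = (d^2 + d - 30)/(d + 3)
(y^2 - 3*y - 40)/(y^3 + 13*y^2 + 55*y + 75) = (y - 8)/(y^2 + 8*y + 15)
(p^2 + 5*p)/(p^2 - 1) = p*(p + 5)/(p^2 - 1)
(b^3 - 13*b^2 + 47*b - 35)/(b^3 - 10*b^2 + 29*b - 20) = (b - 7)/(b - 4)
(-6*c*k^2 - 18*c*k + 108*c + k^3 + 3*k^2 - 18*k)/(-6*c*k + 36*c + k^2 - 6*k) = (k^2 + 3*k - 18)/(k - 6)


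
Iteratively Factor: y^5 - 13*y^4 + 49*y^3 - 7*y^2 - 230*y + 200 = (y - 5)*(y^4 - 8*y^3 + 9*y^2 + 38*y - 40) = (y - 5)*(y + 2)*(y^3 - 10*y^2 + 29*y - 20) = (y - 5)*(y - 1)*(y + 2)*(y^2 - 9*y + 20) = (y - 5)^2*(y - 1)*(y + 2)*(y - 4)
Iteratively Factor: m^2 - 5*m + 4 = (m - 4)*(m - 1)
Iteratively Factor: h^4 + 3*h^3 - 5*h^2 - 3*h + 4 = (h - 1)*(h^3 + 4*h^2 - h - 4) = (h - 1)*(h + 1)*(h^2 + 3*h - 4) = (h - 1)*(h + 1)*(h + 4)*(h - 1)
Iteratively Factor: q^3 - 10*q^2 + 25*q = (q - 5)*(q^2 - 5*q) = q*(q - 5)*(q - 5)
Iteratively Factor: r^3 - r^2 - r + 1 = (r - 1)*(r^2 - 1) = (r - 1)*(r + 1)*(r - 1)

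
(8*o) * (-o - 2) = -8*o^2 - 16*o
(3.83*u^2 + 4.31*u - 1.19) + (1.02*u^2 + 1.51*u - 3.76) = 4.85*u^2 + 5.82*u - 4.95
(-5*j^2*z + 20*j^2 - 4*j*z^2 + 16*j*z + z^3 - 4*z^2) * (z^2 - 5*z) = -5*j^2*z^3 + 45*j^2*z^2 - 100*j^2*z - 4*j*z^4 + 36*j*z^3 - 80*j*z^2 + z^5 - 9*z^4 + 20*z^3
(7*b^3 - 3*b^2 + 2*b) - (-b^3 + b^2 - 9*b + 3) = 8*b^3 - 4*b^2 + 11*b - 3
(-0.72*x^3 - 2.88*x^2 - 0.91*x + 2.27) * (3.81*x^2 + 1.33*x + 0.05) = -2.7432*x^5 - 11.9304*x^4 - 7.3335*x^3 + 7.2944*x^2 + 2.9736*x + 0.1135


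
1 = 1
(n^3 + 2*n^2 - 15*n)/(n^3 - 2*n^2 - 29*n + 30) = n*(n - 3)/(n^2 - 7*n + 6)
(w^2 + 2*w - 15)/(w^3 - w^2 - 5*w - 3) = (w + 5)/(w^2 + 2*w + 1)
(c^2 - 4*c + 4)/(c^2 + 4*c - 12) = (c - 2)/(c + 6)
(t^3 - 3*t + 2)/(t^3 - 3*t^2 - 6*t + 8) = (t - 1)/(t - 4)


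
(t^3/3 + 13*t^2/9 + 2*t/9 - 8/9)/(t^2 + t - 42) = (3*t^3 + 13*t^2 + 2*t - 8)/(9*(t^2 + t - 42))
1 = 1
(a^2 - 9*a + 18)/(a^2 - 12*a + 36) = (a - 3)/(a - 6)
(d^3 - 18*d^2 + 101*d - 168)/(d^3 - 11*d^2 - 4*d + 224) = (d - 3)/(d + 4)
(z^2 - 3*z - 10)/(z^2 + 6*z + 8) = (z - 5)/(z + 4)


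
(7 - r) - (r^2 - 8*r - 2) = -r^2 + 7*r + 9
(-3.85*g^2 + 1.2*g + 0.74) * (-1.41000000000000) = 5.4285*g^2 - 1.692*g - 1.0434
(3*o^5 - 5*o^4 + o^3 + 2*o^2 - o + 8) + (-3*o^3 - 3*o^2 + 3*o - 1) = 3*o^5 - 5*o^4 - 2*o^3 - o^2 + 2*o + 7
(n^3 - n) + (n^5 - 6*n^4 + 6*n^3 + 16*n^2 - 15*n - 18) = n^5 - 6*n^4 + 7*n^3 + 16*n^2 - 16*n - 18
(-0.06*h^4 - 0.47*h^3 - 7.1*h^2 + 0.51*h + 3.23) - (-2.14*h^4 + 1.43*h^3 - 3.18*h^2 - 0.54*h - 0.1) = 2.08*h^4 - 1.9*h^3 - 3.92*h^2 + 1.05*h + 3.33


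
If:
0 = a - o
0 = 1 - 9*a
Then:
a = 1/9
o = 1/9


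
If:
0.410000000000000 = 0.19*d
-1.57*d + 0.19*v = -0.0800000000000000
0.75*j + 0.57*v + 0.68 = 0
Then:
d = 2.16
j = -14.14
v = 17.41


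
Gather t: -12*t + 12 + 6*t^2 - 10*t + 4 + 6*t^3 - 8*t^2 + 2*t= 6*t^3 - 2*t^2 - 20*t + 16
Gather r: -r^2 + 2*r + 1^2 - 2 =-r^2 + 2*r - 1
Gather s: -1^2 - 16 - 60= -77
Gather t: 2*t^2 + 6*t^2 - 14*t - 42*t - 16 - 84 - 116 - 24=8*t^2 - 56*t - 240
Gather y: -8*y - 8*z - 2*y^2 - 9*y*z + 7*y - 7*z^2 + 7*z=-2*y^2 + y*(-9*z - 1) - 7*z^2 - z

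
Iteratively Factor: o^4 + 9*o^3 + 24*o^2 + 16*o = (o + 4)*(o^3 + 5*o^2 + 4*o) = o*(o + 4)*(o^2 + 5*o + 4) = o*(o + 4)^2*(o + 1)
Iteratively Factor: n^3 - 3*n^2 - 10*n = (n)*(n^2 - 3*n - 10) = n*(n + 2)*(n - 5)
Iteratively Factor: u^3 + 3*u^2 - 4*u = (u)*(u^2 + 3*u - 4) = u*(u + 4)*(u - 1)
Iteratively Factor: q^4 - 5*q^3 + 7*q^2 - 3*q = (q - 1)*(q^3 - 4*q^2 + 3*q) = (q - 1)^2*(q^2 - 3*q) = (q - 3)*(q - 1)^2*(q)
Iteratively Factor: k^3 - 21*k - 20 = (k + 1)*(k^2 - k - 20) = (k - 5)*(k + 1)*(k + 4)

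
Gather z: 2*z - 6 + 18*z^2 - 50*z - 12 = 18*z^2 - 48*z - 18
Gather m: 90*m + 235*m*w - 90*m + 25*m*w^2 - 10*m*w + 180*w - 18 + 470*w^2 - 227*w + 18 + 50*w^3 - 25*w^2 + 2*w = m*(25*w^2 + 225*w) + 50*w^3 + 445*w^2 - 45*w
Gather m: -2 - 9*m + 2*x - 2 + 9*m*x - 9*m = m*(9*x - 18) + 2*x - 4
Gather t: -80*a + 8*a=-72*a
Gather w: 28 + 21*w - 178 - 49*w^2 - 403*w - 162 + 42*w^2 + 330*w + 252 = -7*w^2 - 52*w - 60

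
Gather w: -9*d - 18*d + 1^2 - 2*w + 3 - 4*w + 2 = -27*d - 6*w + 6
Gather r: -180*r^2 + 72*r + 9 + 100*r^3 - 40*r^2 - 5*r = 100*r^3 - 220*r^2 + 67*r + 9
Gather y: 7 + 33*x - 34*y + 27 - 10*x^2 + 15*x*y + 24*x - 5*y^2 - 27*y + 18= -10*x^2 + 57*x - 5*y^2 + y*(15*x - 61) + 52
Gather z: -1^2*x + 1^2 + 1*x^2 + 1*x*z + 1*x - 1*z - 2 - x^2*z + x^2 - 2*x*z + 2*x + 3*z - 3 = 2*x^2 + 2*x + z*(-x^2 - x + 2) - 4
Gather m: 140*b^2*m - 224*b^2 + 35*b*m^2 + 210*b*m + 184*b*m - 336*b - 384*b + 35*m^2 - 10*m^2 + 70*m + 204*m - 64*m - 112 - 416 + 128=-224*b^2 - 720*b + m^2*(35*b + 25) + m*(140*b^2 + 394*b + 210) - 400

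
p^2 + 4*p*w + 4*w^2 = (p + 2*w)^2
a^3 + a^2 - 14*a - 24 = (a - 4)*(a + 2)*(a + 3)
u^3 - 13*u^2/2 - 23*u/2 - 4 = (u - 8)*(u + 1/2)*(u + 1)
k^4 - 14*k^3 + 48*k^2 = k^2*(k - 8)*(k - 6)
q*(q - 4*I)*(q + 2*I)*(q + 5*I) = q^4 + 3*I*q^3 + 18*q^2 + 40*I*q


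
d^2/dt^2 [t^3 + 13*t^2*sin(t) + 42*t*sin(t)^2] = -13*t^2*sin(t) + 52*t*cos(t) + 84*t*cos(2*t) + 6*t + 26*sin(t) + 84*sin(2*t)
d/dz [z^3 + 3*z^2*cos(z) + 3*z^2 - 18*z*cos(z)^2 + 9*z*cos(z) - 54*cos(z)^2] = -3*z^2*sin(z) + 3*z^2 - 9*z*sin(z) + 18*z*sin(2*z) + 6*z*cos(z) + 6*z + 54*sin(2*z) - 18*cos(z)^2 + 9*cos(z)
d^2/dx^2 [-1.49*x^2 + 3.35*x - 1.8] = -2.98000000000000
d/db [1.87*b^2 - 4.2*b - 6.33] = 3.74*b - 4.2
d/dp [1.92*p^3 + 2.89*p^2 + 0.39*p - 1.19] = 5.76*p^2 + 5.78*p + 0.39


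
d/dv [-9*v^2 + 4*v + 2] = 4 - 18*v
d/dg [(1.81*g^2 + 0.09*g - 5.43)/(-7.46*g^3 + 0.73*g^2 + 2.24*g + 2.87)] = (13.5026*g^4 + 1.3428*g^3 - 117.5347*g^2 + 18.3172*g + 12.4215)/(55.6516*g^6 - 10.8916*g^5 - 32.8879*g^4 - 39.55*g^3 + 9.2078*g^2 + 12.8576*g + 8.2369)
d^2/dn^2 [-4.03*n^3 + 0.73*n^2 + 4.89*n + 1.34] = 1.46 - 24.18*n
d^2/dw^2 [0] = 0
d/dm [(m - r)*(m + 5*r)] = 2*m + 4*r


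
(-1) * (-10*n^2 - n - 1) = 10*n^2 + n + 1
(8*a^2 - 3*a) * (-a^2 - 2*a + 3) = -8*a^4 - 13*a^3 + 30*a^2 - 9*a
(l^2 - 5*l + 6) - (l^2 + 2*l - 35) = 41 - 7*l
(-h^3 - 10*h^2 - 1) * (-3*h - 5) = 3*h^4 + 35*h^3 + 50*h^2 + 3*h + 5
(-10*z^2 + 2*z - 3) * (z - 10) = -10*z^3 + 102*z^2 - 23*z + 30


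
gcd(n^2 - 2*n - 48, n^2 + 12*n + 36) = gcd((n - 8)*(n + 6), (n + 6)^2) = n + 6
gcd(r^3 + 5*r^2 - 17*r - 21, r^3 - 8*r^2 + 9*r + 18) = r^2 - 2*r - 3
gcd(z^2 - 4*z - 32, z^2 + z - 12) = z + 4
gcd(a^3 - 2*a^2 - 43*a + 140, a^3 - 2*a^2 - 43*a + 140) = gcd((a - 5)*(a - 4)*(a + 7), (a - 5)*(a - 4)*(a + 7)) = a^3 - 2*a^2 - 43*a + 140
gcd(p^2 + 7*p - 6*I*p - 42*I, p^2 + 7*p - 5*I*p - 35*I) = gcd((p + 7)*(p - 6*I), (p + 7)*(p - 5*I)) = p + 7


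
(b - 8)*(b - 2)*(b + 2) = b^3 - 8*b^2 - 4*b + 32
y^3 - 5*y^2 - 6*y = y*(y - 6)*(y + 1)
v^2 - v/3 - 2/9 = (v - 2/3)*(v + 1/3)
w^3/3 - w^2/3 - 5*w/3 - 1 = (w/3 + 1/3)*(w - 3)*(w + 1)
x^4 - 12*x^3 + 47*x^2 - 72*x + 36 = (x - 6)*(x - 3)*(x - 2)*(x - 1)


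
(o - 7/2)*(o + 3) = o^2 - o/2 - 21/2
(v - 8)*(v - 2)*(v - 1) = v^3 - 11*v^2 + 26*v - 16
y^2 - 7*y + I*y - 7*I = (y - 7)*(y + I)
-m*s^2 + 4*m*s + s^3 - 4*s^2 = s*(-m + s)*(s - 4)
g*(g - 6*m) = g^2 - 6*g*m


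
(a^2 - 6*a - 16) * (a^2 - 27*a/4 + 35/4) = a^4 - 51*a^3/4 + 133*a^2/4 + 111*a/2 - 140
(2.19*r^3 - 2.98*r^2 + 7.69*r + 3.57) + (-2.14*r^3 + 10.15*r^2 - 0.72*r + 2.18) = 0.0499999999999998*r^3 + 7.17*r^2 + 6.97*r + 5.75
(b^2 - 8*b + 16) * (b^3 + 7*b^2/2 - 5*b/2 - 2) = b^5 - 9*b^4/2 - 29*b^3/2 + 74*b^2 - 24*b - 32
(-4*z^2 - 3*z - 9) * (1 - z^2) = 4*z^4 + 3*z^3 + 5*z^2 - 3*z - 9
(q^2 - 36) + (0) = q^2 - 36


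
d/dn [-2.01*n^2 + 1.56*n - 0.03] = 1.56 - 4.02*n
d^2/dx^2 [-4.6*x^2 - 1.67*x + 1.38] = -9.20000000000000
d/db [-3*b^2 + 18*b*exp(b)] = 18*b*exp(b) - 6*b + 18*exp(b)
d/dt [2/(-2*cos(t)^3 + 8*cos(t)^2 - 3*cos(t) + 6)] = 2*(-6*cos(t)^2 + 16*cos(t) - 3)*sin(t)/(2*cos(t)^3 - 8*cos(t)^2 + 3*cos(t) - 6)^2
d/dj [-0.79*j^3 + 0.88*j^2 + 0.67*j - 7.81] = -2.37*j^2 + 1.76*j + 0.67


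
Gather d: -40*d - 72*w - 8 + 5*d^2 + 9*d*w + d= 5*d^2 + d*(9*w - 39) - 72*w - 8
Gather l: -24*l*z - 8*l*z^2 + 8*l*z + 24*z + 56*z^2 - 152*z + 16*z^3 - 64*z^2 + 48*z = l*(-8*z^2 - 16*z) + 16*z^3 - 8*z^2 - 80*z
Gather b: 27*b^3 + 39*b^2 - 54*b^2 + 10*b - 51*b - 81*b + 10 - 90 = 27*b^3 - 15*b^2 - 122*b - 80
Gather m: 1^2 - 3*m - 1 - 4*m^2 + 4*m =-4*m^2 + m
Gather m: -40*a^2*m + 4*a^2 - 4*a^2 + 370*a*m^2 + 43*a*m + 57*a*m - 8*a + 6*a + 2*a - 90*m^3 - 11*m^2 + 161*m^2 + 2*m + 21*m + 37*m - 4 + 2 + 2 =-90*m^3 + m^2*(370*a + 150) + m*(-40*a^2 + 100*a + 60)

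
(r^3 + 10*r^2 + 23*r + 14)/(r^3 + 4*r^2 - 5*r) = (r^3 + 10*r^2 + 23*r + 14)/(r*(r^2 + 4*r - 5))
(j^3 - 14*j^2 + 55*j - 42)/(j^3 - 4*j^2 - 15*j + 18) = (j - 7)/(j + 3)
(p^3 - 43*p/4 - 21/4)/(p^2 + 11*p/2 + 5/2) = (2*p^2 - p - 21)/(2*(p + 5))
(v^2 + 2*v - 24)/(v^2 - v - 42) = (v - 4)/(v - 7)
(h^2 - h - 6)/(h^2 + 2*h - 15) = (h + 2)/(h + 5)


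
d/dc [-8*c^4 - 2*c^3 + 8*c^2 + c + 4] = -32*c^3 - 6*c^2 + 16*c + 1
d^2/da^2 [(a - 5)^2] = 2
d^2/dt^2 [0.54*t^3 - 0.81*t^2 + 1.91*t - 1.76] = 3.24*t - 1.62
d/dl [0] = 0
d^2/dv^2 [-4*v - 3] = 0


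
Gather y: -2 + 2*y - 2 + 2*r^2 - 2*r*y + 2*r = 2*r^2 + 2*r + y*(2 - 2*r) - 4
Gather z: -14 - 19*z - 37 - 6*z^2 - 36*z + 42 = -6*z^2 - 55*z - 9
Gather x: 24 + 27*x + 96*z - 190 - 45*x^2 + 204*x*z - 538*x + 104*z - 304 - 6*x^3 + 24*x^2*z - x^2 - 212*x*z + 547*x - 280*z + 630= -6*x^3 + x^2*(24*z - 46) + x*(36 - 8*z) - 80*z + 160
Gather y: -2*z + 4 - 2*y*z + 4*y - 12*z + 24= y*(4 - 2*z) - 14*z + 28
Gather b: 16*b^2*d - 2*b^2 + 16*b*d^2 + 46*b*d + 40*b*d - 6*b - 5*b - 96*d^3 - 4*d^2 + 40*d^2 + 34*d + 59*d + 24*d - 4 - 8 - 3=b^2*(16*d - 2) + b*(16*d^2 + 86*d - 11) - 96*d^3 + 36*d^2 + 117*d - 15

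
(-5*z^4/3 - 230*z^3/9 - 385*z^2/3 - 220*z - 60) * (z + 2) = -5*z^5/3 - 260*z^4/9 - 1615*z^3/9 - 1430*z^2/3 - 500*z - 120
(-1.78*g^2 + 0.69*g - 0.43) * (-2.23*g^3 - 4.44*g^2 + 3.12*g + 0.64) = 3.9694*g^5 + 6.3645*g^4 - 7.6583*g^3 + 2.9228*g^2 - 0.9*g - 0.2752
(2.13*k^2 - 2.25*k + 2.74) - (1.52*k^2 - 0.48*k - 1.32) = 0.61*k^2 - 1.77*k + 4.06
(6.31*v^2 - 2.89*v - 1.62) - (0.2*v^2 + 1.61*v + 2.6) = 6.11*v^2 - 4.5*v - 4.22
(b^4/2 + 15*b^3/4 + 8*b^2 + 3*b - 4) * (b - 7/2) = b^5/2 + 2*b^4 - 41*b^3/8 - 25*b^2 - 29*b/2 + 14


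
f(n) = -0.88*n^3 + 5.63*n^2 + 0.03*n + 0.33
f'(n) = -2.64*n^2 + 11.26*n + 0.03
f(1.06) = 5.64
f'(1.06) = 9.00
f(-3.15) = 83.60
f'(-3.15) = -61.63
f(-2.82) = 64.75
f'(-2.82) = -52.72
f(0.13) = 0.43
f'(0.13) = 1.45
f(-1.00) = 6.81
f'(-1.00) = -13.87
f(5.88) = 16.26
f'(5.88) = -25.04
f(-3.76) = 126.59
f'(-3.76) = -79.63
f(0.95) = 4.69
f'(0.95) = 8.34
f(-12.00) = 2331.33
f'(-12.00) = -515.25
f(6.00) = 13.11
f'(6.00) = -27.45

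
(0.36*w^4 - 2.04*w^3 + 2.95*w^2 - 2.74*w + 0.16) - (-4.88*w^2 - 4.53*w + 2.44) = 0.36*w^4 - 2.04*w^3 + 7.83*w^2 + 1.79*w - 2.28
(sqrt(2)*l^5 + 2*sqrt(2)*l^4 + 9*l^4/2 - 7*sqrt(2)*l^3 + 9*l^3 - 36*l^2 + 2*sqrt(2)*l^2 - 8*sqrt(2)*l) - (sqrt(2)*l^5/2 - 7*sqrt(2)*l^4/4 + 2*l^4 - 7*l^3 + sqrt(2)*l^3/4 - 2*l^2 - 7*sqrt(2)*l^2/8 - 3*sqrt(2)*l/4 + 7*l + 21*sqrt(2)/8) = sqrt(2)*l^5/2 + 5*l^4/2 + 15*sqrt(2)*l^4/4 - 29*sqrt(2)*l^3/4 + 16*l^3 - 34*l^2 + 23*sqrt(2)*l^2/8 - 29*sqrt(2)*l/4 - 7*l - 21*sqrt(2)/8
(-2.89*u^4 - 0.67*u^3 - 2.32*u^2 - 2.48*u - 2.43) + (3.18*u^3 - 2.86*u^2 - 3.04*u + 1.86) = -2.89*u^4 + 2.51*u^3 - 5.18*u^2 - 5.52*u - 0.57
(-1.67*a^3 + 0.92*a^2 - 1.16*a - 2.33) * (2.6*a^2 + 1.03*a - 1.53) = -4.342*a^5 + 0.6719*a^4 + 0.4867*a^3 - 8.6604*a^2 - 0.6251*a + 3.5649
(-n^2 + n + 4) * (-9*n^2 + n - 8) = 9*n^4 - 10*n^3 - 27*n^2 - 4*n - 32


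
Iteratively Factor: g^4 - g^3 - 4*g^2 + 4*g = (g + 2)*(g^3 - 3*g^2 + 2*g) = g*(g + 2)*(g^2 - 3*g + 2) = g*(g - 1)*(g + 2)*(g - 2)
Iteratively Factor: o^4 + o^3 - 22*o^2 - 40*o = (o + 2)*(o^3 - o^2 - 20*o) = o*(o + 2)*(o^2 - o - 20) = o*(o - 5)*(o + 2)*(o + 4)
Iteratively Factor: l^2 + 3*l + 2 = (l + 2)*(l + 1)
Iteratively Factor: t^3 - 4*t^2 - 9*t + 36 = (t - 3)*(t^2 - t - 12) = (t - 3)*(t + 3)*(t - 4)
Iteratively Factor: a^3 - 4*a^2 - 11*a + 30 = (a - 2)*(a^2 - 2*a - 15) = (a - 5)*(a - 2)*(a + 3)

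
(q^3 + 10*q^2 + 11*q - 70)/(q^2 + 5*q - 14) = q + 5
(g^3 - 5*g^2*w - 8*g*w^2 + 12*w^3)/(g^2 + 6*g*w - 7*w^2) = (g^2 - 4*g*w - 12*w^2)/(g + 7*w)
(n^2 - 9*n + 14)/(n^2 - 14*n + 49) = (n - 2)/(n - 7)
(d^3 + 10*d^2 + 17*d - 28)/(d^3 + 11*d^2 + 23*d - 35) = (d + 4)/(d + 5)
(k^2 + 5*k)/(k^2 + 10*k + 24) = k*(k + 5)/(k^2 + 10*k + 24)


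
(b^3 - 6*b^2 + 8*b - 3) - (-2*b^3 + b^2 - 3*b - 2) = 3*b^3 - 7*b^2 + 11*b - 1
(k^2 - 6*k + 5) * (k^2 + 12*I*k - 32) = k^4 - 6*k^3 + 12*I*k^3 - 27*k^2 - 72*I*k^2 + 192*k + 60*I*k - 160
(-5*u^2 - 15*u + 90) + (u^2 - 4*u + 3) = -4*u^2 - 19*u + 93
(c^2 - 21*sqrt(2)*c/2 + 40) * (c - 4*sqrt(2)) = c^3 - 29*sqrt(2)*c^2/2 + 124*c - 160*sqrt(2)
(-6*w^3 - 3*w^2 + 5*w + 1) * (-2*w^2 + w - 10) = 12*w^5 + 47*w^3 + 33*w^2 - 49*w - 10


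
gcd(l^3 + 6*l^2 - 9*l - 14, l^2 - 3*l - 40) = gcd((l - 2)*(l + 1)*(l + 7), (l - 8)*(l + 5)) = 1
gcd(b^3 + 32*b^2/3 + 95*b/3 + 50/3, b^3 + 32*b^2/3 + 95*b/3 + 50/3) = b^3 + 32*b^2/3 + 95*b/3 + 50/3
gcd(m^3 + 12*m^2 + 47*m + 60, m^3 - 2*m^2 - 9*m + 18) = m + 3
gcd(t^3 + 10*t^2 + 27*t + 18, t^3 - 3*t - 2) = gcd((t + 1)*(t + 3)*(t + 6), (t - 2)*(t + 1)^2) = t + 1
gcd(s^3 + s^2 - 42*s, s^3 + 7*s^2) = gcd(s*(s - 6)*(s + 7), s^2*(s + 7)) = s^2 + 7*s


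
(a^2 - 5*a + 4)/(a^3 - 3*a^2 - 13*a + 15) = (a - 4)/(a^2 - 2*a - 15)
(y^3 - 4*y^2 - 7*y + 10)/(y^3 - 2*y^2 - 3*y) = (-y^3 + 4*y^2 + 7*y - 10)/(y*(-y^2 + 2*y + 3))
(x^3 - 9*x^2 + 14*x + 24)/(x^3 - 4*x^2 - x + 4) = (x - 6)/(x - 1)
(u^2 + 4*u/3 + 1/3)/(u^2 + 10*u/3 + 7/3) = (3*u + 1)/(3*u + 7)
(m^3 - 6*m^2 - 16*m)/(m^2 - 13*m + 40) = m*(m + 2)/(m - 5)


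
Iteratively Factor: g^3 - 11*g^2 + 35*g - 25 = (g - 1)*(g^2 - 10*g + 25) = (g - 5)*(g - 1)*(g - 5)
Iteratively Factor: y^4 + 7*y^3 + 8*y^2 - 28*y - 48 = (y + 2)*(y^3 + 5*y^2 - 2*y - 24) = (y - 2)*(y + 2)*(y^2 + 7*y + 12) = (y - 2)*(y + 2)*(y + 3)*(y + 4)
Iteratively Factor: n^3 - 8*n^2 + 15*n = (n - 3)*(n^2 - 5*n) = (n - 5)*(n - 3)*(n)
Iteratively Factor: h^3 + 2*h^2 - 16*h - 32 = (h + 2)*(h^2 - 16) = (h + 2)*(h + 4)*(h - 4)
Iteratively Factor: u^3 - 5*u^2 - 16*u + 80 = (u - 5)*(u^2 - 16) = (u - 5)*(u + 4)*(u - 4)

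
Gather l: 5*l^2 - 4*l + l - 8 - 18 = 5*l^2 - 3*l - 26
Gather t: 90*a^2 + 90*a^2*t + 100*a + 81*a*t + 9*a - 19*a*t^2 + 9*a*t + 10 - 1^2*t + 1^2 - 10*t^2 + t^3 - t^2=90*a^2 + 109*a + t^3 + t^2*(-19*a - 11) + t*(90*a^2 + 90*a - 1) + 11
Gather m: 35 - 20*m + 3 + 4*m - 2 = 36 - 16*m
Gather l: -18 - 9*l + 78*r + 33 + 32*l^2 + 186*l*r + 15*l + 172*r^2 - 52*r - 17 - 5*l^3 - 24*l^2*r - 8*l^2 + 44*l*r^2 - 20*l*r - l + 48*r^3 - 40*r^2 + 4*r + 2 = -5*l^3 + l^2*(24 - 24*r) + l*(44*r^2 + 166*r + 5) + 48*r^3 + 132*r^2 + 30*r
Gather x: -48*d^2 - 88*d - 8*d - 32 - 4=-48*d^2 - 96*d - 36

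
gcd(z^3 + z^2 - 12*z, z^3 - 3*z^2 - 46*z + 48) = 1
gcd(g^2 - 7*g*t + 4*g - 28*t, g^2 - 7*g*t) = -g + 7*t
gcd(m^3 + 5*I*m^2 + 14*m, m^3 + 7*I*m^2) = m^2 + 7*I*m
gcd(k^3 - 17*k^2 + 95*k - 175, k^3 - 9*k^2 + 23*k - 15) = k - 5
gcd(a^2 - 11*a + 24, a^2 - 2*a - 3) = a - 3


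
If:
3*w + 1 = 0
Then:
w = -1/3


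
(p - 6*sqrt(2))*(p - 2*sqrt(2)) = p^2 - 8*sqrt(2)*p + 24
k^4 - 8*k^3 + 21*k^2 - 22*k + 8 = (k - 4)*(k - 2)*(k - 1)^2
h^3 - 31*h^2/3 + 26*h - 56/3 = (h - 7)*(h - 2)*(h - 4/3)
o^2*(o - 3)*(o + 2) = o^4 - o^3 - 6*o^2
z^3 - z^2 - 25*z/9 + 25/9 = (z - 5/3)*(z - 1)*(z + 5/3)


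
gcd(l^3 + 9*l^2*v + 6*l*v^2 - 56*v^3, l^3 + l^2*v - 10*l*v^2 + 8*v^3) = -l^2 - 2*l*v + 8*v^2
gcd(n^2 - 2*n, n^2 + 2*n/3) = n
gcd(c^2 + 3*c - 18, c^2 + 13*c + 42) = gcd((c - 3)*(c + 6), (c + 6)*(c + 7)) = c + 6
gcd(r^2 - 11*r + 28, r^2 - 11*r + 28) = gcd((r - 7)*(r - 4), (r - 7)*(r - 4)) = r^2 - 11*r + 28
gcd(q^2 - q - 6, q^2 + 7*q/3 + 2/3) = q + 2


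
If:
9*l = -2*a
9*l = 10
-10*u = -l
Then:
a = -5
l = 10/9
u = 1/9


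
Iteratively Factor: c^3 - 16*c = (c - 4)*(c^2 + 4*c) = (c - 4)*(c + 4)*(c)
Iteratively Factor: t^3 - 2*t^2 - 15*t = (t - 5)*(t^2 + 3*t) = t*(t - 5)*(t + 3)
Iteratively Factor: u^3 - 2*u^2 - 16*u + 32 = (u - 4)*(u^2 + 2*u - 8) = (u - 4)*(u - 2)*(u + 4)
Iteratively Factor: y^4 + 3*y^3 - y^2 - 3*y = (y)*(y^3 + 3*y^2 - y - 3) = y*(y + 1)*(y^2 + 2*y - 3) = y*(y + 1)*(y + 3)*(y - 1)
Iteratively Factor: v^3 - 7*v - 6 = (v + 1)*(v^2 - v - 6) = (v - 3)*(v + 1)*(v + 2)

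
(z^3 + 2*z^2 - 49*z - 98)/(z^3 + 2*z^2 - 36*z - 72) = (z^2 - 49)/(z^2 - 36)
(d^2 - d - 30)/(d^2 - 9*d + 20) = (d^2 - d - 30)/(d^2 - 9*d + 20)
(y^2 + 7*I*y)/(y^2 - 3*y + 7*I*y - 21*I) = y/(y - 3)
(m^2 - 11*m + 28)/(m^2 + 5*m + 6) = (m^2 - 11*m + 28)/(m^2 + 5*m + 6)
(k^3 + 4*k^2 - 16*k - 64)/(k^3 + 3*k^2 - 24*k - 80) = (k - 4)/(k - 5)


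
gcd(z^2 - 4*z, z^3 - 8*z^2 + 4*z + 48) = z - 4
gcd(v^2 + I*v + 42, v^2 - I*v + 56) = v + 7*I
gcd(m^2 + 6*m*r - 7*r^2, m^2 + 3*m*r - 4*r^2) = -m + r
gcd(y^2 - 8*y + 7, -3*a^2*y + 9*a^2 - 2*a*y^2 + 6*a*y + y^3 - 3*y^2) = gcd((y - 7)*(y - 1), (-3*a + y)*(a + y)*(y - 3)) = 1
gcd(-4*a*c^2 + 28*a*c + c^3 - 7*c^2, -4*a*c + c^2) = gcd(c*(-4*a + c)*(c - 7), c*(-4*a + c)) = 4*a*c - c^2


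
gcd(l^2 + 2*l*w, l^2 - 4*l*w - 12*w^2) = l + 2*w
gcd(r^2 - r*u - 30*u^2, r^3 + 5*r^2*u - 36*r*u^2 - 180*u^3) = r^2 - r*u - 30*u^2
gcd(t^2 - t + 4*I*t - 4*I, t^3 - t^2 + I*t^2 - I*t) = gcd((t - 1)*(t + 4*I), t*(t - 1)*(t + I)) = t - 1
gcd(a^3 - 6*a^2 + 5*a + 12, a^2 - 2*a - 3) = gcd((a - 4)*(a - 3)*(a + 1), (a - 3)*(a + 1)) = a^2 - 2*a - 3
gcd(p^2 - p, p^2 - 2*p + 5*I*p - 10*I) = 1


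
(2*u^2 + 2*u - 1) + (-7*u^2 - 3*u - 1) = -5*u^2 - u - 2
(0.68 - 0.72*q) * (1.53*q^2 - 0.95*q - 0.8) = -1.1016*q^3 + 1.7244*q^2 - 0.0700000000000001*q - 0.544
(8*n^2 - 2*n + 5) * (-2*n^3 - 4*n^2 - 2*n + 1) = -16*n^5 - 28*n^4 - 18*n^3 - 8*n^2 - 12*n + 5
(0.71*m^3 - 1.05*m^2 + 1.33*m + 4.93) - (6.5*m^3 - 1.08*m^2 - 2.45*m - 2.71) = -5.79*m^3 + 0.03*m^2 + 3.78*m + 7.64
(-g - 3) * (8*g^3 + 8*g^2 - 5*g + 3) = -8*g^4 - 32*g^3 - 19*g^2 + 12*g - 9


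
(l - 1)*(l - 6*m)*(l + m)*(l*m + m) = l^4*m - 5*l^3*m^2 - 6*l^2*m^3 - l^2*m + 5*l*m^2 + 6*m^3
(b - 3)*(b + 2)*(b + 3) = b^3 + 2*b^2 - 9*b - 18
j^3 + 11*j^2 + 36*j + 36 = (j + 2)*(j + 3)*(j + 6)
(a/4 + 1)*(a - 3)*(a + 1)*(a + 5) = a^4/4 + 7*a^3/4 - a^2/4 - 67*a/4 - 15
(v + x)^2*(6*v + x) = 6*v^3 + 13*v^2*x + 8*v*x^2 + x^3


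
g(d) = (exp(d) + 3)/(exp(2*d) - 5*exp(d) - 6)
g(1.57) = -1.13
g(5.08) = 0.01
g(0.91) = -0.45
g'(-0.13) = 0.03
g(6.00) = 0.00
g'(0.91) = -0.20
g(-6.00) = -0.50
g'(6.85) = -0.00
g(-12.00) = -0.50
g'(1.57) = -4.30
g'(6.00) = -0.00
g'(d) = (exp(d) + 3)*(-2*exp(2*d) + 5*exp(d))/(exp(2*d) - 5*exp(d) - 6)^2 + exp(d)/(exp(2*d) - 5*exp(d) - 6) = (-(exp(d) + 3)*(2*exp(d) - 5) + exp(2*d) - 5*exp(d) - 6)*exp(d)/(-exp(2*d) + 5*exp(d) + 6)^2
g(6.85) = 0.00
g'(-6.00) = 0.00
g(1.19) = -0.54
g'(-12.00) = 0.00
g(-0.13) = -0.40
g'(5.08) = -0.01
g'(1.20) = -0.54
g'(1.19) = -0.52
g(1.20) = -0.55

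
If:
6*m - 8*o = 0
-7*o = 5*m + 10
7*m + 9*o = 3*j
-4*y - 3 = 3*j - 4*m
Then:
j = -550/123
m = -40/41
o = -30/41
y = 267/164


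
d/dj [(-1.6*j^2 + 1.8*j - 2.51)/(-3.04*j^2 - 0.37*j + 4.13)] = (6.064*j^2 - 28.4768*j + 6.5053)/(9.2416*j^4 + 2.2496*j^3 - 24.9735*j^2 - 3.0562*j + 17.0569)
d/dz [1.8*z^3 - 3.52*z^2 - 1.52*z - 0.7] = 5.4*z^2 - 7.04*z - 1.52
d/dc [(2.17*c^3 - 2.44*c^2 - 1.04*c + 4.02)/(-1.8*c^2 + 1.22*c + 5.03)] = (-3.906*c^4 + 5.2948*c^3 + 27.8965*c^2 - 10.0744*c - 10.1356)/(3.24*c^4 - 4.392*c^3 - 16.6196*c^2 + 12.2732*c + 25.3009)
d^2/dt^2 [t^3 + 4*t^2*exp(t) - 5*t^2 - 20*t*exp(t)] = 4*t^2*exp(t) - 4*t*exp(t) + 6*t - 32*exp(t) - 10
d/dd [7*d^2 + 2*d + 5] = 14*d + 2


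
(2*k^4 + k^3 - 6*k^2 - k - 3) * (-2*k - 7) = -4*k^5 - 16*k^4 + 5*k^3 + 44*k^2 + 13*k + 21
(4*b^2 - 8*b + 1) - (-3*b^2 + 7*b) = 7*b^2 - 15*b + 1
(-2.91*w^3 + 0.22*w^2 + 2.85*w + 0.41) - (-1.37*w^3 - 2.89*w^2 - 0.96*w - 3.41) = -1.54*w^3 + 3.11*w^2 + 3.81*w + 3.82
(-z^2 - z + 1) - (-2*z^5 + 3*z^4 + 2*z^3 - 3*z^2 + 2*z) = 2*z^5 - 3*z^4 - 2*z^3 + 2*z^2 - 3*z + 1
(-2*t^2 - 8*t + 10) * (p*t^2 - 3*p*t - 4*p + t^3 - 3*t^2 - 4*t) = -2*p*t^4 - 2*p*t^3 + 42*p*t^2 + 2*p*t - 40*p - 2*t^5 - 2*t^4 + 42*t^3 + 2*t^2 - 40*t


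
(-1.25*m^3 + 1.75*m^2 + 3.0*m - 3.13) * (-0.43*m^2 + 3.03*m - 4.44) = 0.5375*m^5 - 4.54*m^4 + 9.5625*m^3 + 2.6659*m^2 - 22.8039*m + 13.8972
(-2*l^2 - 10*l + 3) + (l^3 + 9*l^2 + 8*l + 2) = l^3 + 7*l^2 - 2*l + 5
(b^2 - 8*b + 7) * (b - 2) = b^3 - 10*b^2 + 23*b - 14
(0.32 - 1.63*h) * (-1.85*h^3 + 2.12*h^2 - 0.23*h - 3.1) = 3.0155*h^4 - 4.0476*h^3 + 1.0533*h^2 + 4.9794*h - 0.992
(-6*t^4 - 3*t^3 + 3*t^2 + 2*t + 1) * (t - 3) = -6*t^5 + 15*t^4 + 12*t^3 - 7*t^2 - 5*t - 3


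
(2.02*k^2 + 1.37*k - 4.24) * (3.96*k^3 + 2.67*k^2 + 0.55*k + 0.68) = 7.9992*k^5 + 10.8186*k^4 - 12.0215*k^3 - 9.1937*k^2 - 1.4004*k - 2.8832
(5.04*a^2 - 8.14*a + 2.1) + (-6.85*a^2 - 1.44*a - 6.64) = -1.81*a^2 - 9.58*a - 4.54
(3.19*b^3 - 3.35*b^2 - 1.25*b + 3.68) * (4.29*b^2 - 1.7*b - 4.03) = 13.6851*b^5 - 19.7945*b^4 - 12.5232*b^3 + 31.4127*b^2 - 1.2185*b - 14.8304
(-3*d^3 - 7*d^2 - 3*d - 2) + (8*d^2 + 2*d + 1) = -3*d^3 + d^2 - d - 1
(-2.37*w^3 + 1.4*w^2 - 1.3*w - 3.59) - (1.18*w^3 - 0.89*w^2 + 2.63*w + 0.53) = -3.55*w^3 + 2.29*w^2 - 3.93*w - 4.12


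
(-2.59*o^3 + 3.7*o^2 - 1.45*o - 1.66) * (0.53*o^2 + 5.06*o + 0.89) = -1.3727*o^5 - 11.1444*o^4 + 15.6484*o^3 - 4.9238*o^2 - 9.6901*o - 1.4774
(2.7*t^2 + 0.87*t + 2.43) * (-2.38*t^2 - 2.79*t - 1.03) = -6.426*t^4 - 9.6036*t^3 - 10.9917*t^2 - 7.6758*t - 2.5029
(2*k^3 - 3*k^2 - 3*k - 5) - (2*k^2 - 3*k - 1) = 2*k^3 - 5*k^2 - 4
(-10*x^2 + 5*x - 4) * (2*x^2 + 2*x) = -20*x^4 - 10*x^3 + 2*x^2 - 8*x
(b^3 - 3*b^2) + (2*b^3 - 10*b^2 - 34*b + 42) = 3*b^3 - 13*b^2 - 34*b + 42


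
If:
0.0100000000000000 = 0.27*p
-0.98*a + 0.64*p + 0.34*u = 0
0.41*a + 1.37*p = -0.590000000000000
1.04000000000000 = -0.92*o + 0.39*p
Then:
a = -1.56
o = -1.11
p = 0.04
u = -4.57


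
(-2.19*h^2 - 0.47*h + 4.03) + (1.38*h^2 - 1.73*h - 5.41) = -0.81*h^2 - 2.2*h - 1.38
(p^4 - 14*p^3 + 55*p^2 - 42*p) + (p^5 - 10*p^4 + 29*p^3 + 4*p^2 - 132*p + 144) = p^5 - 9*p^4 + 15*p^3 + 59*p^2 - 174*p + 144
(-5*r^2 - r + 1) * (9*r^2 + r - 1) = -45*r^4 - 14*r^3 + 13*r^2 + 2*r - 1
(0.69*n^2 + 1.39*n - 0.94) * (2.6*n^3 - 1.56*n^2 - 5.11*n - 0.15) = 1.794*n^5 + 2.5376*n^4 - 8.1383*n^3 - 5.74*n^2 + 4.5949*n + 0.141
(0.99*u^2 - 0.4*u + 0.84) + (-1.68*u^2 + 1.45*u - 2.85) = -0.69*u^2 + 1.05*u - 2.01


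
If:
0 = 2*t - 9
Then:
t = 9/2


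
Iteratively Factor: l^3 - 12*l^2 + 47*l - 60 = (l - 4)*(l^2 - 8*l + 15) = (l - 4)*(l - 3)*(l - 5)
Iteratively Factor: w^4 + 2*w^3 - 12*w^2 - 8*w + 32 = (w - 2)*(w^3 + 4*w^2 - 4*w - 16) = (w - 2)^2*(w^2 + 6*w + 8) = (w - 2)^2*(w + 4)*(w + 2)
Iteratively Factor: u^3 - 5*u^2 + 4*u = (u - 4)*(u^2 - u) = (u - 4)*(u - 1)*(u)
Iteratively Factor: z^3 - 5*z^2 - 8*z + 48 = (z - 4)*(z^2 - z - 12) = (z - 4)^2*(z + 3)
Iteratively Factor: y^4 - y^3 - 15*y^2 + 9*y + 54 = (y - 3)*(y^3 + 2*y^2 - 9*y - 18) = (y - 3)^2*(y^2 + 5*y + 6) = (y - 3)^2*(y + 3)*(y + 2)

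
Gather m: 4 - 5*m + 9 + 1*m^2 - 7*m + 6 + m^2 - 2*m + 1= 2*m^2 - 14*m + 20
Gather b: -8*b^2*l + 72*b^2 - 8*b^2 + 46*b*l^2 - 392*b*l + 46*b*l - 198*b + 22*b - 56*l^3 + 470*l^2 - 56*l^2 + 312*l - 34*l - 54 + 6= b^2*(64 - 8*l) + b*(46*l^2 - 346*l - 176) - 56*l^3 + 414*l^2 + 278*l - 48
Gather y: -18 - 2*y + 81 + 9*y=7*y + 63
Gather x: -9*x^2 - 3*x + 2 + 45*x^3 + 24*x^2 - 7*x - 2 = 45*x^3 + 15*x^2 - 10*x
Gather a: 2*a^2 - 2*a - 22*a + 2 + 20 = 2*a^2 - 24*a + 22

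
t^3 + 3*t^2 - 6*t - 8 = (t - 2)*(t + 1)*(t + 4)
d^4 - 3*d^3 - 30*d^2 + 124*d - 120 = (d - 5)*(d - 2)^2*(d + 6)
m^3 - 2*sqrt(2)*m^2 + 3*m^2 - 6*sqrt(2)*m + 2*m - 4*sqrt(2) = (m + 1)*(m + 2)*(m - 2*sqrt(2))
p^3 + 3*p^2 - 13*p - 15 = (p - 3)*(p + 1)*(p + 5)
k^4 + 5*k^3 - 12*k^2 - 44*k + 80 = (k - 2)^2*(k + 4)*(k + 5)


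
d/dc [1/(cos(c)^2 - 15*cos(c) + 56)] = (2*cos(c) - 15)*sin(c)/(cos(c)^2 - 15*cos(c) + 56)^2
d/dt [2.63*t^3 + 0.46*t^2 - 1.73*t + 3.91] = 7.89*t^2 + 0.92*t - 1.73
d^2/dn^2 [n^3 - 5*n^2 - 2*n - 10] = 6*n - 10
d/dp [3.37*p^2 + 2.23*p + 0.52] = 6.74*p + 2.23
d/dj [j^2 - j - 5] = 2*j - 1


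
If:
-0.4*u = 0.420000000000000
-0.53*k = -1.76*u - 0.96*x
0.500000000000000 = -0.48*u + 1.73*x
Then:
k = -3.49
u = -1.05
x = -0.00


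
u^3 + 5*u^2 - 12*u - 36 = (u - 3)*(u + 2)*(u + 6)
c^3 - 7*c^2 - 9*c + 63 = (c - 7)*(c - 3)*(c + 3)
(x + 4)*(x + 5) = x^2 + 9*x + 20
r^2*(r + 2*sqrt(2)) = r^3 + 2*sqrt(2)*r^2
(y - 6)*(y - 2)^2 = y^3 - 10*y^2 + 28*y - 24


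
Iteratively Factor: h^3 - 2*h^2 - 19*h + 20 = (h + 4)*(h^2 - 6*h + 5) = (h - 1)*(h + 4)*(h - 5)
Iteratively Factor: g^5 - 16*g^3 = (g)*(g^4 - 16*g^2) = g^2*(g^3 - 16*g) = g^2*(g + 4)*(g^2 - 4*g) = g^3*(g + 4)*(g - 4)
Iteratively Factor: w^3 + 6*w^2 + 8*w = (w + 2)*(w^2 + 4*w) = (w + 2)*(w + 4)*(w)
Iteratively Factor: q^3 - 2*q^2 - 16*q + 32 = (q - 2)*(q^2 - 16) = (q - 4)*(q - 2)*(q + 4)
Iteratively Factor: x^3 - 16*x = (x + 4)*(x^2 - 4*x) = (x - 4)*(x + 4)*(x)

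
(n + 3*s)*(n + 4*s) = n^2 + 7*n*s + 12*s^2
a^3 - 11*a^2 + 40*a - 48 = (a - 4)^2*(a - 3)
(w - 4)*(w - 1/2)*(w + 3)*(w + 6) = w^4 + 9*w^3/2 - 41*w^2/2 - 63*w + 36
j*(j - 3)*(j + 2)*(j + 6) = j^4 + 5*j^3 - 12*j^2 - 36*j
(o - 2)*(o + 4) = o^2 + 2*o - 8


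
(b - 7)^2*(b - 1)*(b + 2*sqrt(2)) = b^4 - 15*b^3 + 2*sqrt(2)*b^3 - 30*sqrt(2)*b^2 + 63*b^2 - 49*b + 126*sqrt(2)*b - 98*sqrt(2)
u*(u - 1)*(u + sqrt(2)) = u^3 - u^2 + sqrt(2)*u^2 - sqrt(2)*u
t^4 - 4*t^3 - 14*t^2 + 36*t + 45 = (t - 5)*(t - 3)*(t + 1)*(t + 3)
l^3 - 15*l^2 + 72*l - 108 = (l - 6)^2*(l - 3)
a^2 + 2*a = a*(a + 2)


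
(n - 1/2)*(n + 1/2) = n^2 - 1/4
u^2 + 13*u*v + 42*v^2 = (u + 6*v)*(u + 7*v)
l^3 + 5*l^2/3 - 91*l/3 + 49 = (l - 3)*(l - 7/3)*(l + 7)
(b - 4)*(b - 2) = b^2 - 6*b + 8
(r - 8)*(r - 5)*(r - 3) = r^3 - 16*r^2 + 79*r - 120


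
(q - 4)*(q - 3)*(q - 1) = q^3 - 8*q^2 + 19*q - 12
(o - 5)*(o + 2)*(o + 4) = o^3 + o^2 - 22*o - 40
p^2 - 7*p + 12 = (p - 4)*(p - 3)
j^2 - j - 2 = (j - 2)*(j + 1)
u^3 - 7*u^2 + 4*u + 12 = (u - 6)*(u - 2)*(u + 1)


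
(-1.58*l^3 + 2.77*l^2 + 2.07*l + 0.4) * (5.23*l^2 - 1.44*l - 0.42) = -8.2634*l^5 + 16.7623*l^4 + 7.5009*l^3 - 2.0522*l^2 - 1.4454*l - 0.168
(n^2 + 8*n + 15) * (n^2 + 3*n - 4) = n^4 + 11*n^3 + 35*n^2 + 13*n - 60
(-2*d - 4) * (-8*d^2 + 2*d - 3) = 16*d^3 + 28*d^2 - 2*d + 12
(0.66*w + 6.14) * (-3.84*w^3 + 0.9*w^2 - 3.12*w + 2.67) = -2.5344*w^4 - 22.9836*w^3 + 3.4668*w^2 - 17.3946*w + 16.3938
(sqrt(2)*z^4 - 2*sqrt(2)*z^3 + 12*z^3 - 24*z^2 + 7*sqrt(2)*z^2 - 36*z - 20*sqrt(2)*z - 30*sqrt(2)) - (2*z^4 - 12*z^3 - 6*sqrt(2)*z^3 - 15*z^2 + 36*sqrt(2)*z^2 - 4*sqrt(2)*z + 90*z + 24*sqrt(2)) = -2*z^4 + sqrt(2)*z^4 + 4*sqrt(2)*z^3 + 24*z^3 - 29*sqrt(2)*z^2 - 9*z^2 - 126*z - 16*sqrt(2)*z - 54*sqrt(2)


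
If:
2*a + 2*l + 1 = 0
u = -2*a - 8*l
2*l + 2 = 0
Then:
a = 1/2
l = -1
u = 7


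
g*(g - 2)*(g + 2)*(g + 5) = g^4 + 5*g^3 - 4*g^2 - 20*g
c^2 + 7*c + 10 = (c + 2)*(c + 5)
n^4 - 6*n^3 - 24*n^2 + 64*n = n*(n - 8)*(n - 2)*(n + 4)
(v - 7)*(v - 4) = v^2 - 11*v + 28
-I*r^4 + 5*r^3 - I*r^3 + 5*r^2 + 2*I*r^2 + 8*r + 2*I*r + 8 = (r - I)*(r + 2*I)*(r + 4*I)*(-I*r - I)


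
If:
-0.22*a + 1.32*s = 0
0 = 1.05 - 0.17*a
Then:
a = 6.18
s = 1.03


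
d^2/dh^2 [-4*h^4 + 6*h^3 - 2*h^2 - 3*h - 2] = -48*h^2 + 36*h - 4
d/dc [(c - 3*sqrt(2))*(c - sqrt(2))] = 2*c - 4*sqrt(2)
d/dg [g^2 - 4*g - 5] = 2*g - 4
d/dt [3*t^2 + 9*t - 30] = 6*t + 9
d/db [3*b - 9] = 3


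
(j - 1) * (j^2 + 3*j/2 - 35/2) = j^3 + j^2/2 - 19*j + 35/2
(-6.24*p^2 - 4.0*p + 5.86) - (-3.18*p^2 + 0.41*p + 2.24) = -3.06*p^2 - 4.41*p + 3.62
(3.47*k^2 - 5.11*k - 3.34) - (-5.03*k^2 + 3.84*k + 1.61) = 8.5*k^2 - 8.95*k - 4.95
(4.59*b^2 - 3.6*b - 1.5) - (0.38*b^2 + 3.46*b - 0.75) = 4.21*b^2 - 7.06*b - 0.75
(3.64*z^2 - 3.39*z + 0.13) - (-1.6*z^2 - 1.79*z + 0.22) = 5.24*z^2 - 1.6*z - 0.09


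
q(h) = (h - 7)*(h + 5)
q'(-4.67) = -11.34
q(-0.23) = -34.49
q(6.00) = -11.00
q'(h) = 2*h - 2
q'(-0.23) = -2.46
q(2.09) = -34.81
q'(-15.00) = -32.00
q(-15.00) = 220.00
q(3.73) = -28.55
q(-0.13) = -34.72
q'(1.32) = 0.64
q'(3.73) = 5.46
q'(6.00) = 10.00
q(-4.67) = -3.85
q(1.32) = -35.90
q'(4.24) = 6.48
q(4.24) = -25.50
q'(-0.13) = -2.26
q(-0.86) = -32.54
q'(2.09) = 2.18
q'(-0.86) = -3.72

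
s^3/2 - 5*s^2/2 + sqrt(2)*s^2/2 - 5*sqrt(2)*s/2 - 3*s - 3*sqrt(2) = (s/2 + sqrt(2)/2)*(s - 6)*(s + 1)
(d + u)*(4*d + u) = 4*d^2 + 5*d*u + u^2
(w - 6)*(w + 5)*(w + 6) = w^3 + 5*w^2 - 36*w - 180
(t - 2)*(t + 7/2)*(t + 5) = t^3 + 13*t^2/2 + t/2 - 35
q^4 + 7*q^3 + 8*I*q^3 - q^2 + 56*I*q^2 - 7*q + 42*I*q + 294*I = (q + 7)*(q - 2*I)*(q + 3*I)*(q + 7*I)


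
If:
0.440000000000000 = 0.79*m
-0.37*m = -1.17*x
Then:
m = 0.56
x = 0.18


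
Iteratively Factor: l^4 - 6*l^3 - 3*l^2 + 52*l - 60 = (l - 5)*(l^3 - l^2 - 8*l + 12) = (l - 5)*(l - 2)*(l^2 + l - 6) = (l - 5)*(l - 2)*(l + 3)*(l - 2)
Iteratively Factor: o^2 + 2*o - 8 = (o - 2)*(o + 4)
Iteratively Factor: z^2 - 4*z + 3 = (z - 3)*(z - 1)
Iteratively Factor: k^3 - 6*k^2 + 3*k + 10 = (k + 1)*(k^2 - 7*k + 10) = (k - 2)*(k + 1)*(k - 5)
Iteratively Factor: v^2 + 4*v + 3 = (v + 1)*(v + 3)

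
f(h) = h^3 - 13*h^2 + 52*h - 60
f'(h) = 3*h^2 - 26*h + 52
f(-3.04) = -366.32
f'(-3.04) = 158.76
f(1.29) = -12.41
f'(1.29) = 23.45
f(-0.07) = -63.70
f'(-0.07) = 53.83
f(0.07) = -56.42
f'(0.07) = 50.19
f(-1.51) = -171.60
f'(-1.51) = 98.10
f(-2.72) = -317.74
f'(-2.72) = 144.92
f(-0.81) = -111.18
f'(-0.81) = 75.03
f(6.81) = 7.05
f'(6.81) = 14.07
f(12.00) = 420.00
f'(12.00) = 172.00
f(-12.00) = -4284.00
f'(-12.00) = 796.00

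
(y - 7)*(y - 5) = y^2 - 12*y + 35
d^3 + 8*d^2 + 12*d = d*(d + 2)*(d + 6)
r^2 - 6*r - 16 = (r - 8)*(r + 2)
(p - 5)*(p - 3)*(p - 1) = p^3 - 9*p^2 + 23*p - 15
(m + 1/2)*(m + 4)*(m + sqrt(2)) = m^3 + sqrt(2)*m^2 + 9*m^2/2 + 2*m + 9*sqrt(2)*m/2 + 2*sqrt(2)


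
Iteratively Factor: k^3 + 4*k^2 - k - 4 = (k - 1)*(k^2 + 5*k + 4) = (k - 1)*(k + 4)*(k + 1)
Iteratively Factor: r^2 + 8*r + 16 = (r + 4)*(r + 4)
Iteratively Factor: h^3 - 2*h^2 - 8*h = (h - 4)*(h^2 + 2*h) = h*(h - 4)*(h + 2)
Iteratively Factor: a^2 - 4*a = (a)*(a - 4)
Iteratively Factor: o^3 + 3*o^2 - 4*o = (o + 4)*(o^2 - o) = (o - 1)*(o + 4)*(o)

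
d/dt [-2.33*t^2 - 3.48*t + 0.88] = -4.66*t - 3.48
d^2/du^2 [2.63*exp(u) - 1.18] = 2.63*exp(u)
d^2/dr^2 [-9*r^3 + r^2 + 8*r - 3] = 2 - 54*r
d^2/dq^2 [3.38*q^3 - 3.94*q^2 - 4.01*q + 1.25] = 20.28*q - 7.88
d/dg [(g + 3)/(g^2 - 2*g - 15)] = -1/(g^2 - 10*g + 25)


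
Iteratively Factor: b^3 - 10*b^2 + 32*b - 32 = (b - 2)*(b^2 - 8*b + 16) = (b - 4)*(b - 2)*(b - 4)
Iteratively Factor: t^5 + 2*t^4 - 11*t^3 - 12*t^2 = (t - 3)*(t^4 + 5*t^3 + 4*t^2) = t*(t - 3)*(t^3 + 5*t^2 + 4*t) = t^2*(t - 3)*(t^2 + 5*t + 4) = t^2*(t - 3)*(t + 1)*(t + 4)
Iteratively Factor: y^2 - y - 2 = (y + 1)*(y - 2)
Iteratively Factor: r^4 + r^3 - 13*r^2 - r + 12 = (r + 1)*(r^3 - 13*r + 12) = (r - 1)*(r + 1)*(r^2 + r - 12) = (r - 1)*(r + 1)*(r + 4)*(r - 3)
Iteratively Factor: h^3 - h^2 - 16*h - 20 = (h + 2)*(h^2 - 3*h - 10) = (h + 2)^2*(h - 5)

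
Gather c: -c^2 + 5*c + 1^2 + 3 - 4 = -c^2 + 5*c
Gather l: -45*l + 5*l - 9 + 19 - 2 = 8 - 40*l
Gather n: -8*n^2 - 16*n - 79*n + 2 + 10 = -8*n^2 - 95*n + 12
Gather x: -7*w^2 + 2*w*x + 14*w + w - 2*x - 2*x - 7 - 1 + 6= -7*w^2 + 15*w + x*(2*w - 4) - 2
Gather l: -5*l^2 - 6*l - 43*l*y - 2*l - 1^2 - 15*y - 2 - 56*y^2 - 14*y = -5*l^2 + l*(-43*y - 8) - 56*y^2 - 29*y - 3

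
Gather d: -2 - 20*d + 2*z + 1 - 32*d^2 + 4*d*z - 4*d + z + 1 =-32*d^2 + d*(4*z - 24) + 3*z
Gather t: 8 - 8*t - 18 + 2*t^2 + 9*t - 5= 2*t^2 + t - 15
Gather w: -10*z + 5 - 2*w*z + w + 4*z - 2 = w*(1 - 2*z) - 6*z + 3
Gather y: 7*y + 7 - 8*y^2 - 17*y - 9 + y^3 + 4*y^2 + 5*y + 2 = y^3 - 4*y^2 - 5*y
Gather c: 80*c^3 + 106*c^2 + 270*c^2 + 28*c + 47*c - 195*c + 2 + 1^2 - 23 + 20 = 80*c^3 + 376*c^2 - 120*c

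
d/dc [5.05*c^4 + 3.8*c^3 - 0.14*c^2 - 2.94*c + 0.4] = 20.2*c^3 + 11.4*c^2 - 0.28*c - 2.94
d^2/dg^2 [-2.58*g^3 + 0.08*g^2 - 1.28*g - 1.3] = 0.16 - 15.48*g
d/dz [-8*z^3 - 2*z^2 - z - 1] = -24*z^2 - 4*z - 1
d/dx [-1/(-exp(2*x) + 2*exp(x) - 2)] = 2*(1 - exp(x))*exp(x)/(exp(2*x) - 2*exp(x) + 2)^2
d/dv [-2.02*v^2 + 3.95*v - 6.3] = 3.95 - 4.04*v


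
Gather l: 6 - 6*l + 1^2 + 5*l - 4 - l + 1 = 4 - 2*l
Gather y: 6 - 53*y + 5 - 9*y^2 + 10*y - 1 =-9*y^2 - 43*y + 10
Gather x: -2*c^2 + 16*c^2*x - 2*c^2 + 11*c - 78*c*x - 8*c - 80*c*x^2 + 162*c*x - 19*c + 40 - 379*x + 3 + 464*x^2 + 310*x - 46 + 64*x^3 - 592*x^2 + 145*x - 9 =-4*c^2 - 16*c + 64*x^3 + x^2*(-80*c - 128) + x*(16*c^2 + 84*c + 76) - 12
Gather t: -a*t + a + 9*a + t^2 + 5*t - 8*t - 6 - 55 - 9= 10*a + t^2 + t*(-a - 3) - 70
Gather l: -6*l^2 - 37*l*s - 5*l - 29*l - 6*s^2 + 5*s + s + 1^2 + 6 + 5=-6*l^2 + l*(-37*s - 34) - 6*s^2 + 6*s + 12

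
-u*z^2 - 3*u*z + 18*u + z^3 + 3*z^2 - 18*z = (-u + z)*(z - 3)*(z + 6)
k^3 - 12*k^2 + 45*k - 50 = (k - 5)^2*(k - 2)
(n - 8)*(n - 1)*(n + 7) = n^3 - 2*n^2 - 55*n + 56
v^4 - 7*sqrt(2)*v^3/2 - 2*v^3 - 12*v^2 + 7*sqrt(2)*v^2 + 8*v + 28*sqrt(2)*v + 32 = (v - 4)*(v - 4*sqrt(2))*(sqrt(2)*v/2 + sqrt(2))*(sqrt(2)*v + 1)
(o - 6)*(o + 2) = o^2 - 4*o - 12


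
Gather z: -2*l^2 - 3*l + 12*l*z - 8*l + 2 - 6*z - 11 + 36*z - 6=-2*l^2 - 11*l + z*(12*l + 30) - 15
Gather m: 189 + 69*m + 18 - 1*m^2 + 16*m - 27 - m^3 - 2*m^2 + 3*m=-m^3 - 3*m^2 + 88*m + 180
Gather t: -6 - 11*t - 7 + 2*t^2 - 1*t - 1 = 2*t^2 - 12*t - 14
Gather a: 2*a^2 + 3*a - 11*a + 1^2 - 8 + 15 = 2*a^2 - 8*a + 8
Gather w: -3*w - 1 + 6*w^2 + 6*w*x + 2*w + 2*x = 6*w^2 + w*(6*x - 1) + 2*x - 1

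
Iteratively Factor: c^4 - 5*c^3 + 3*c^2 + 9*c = (c + 1)*(c^3 - 6*c^2 + 9*c) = (c - 3)*(c + 1)*(c^2 - 3*c) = c*(c - 3)*(c + 1)*(c - 3)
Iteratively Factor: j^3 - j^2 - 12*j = (j + 3)*(j^2 - 4*j) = j*(j + 3)*(j - 4)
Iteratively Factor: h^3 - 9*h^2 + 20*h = (h - 4)*(h^2 - 5*h) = (h - 5)*(h - 4)*(h)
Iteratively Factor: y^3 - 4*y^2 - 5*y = (y - 5)*(y^2 + y) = (y - 5)*(y + 1)*(y)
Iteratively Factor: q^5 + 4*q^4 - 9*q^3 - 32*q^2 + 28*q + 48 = (q - 2)*(q^4 + 6*q^3 + 3*q^2 - 26*q - 24) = (q - 2)*(q + 1)*(q^3 + 5*q^2 - 2*q - 24) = (q - 2)*(q + 1)*(q + 3)*(q^2 + 2*q - 8) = (q - 2)^2*(q + 1)*(q + 3)*(q + 4)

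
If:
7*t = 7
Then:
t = 1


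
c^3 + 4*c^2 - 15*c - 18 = (c - 3)*(c + 1)*(c + 6)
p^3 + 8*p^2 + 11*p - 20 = (p - 1)*(p + 4)*(p + 5)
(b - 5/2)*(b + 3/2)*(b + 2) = b^3 + b^2 - 23*b/4 - 15/2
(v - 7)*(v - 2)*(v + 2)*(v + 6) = v^4 - v^3 - 46*v^2 + 4*v + 168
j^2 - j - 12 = (j - 4)*(j + 3)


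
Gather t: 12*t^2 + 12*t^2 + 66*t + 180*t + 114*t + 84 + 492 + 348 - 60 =24*t^2 + 360*t + 864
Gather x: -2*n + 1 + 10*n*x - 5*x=-2*n + x*(10*n - 5) + 1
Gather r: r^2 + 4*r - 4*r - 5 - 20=r^2 - 25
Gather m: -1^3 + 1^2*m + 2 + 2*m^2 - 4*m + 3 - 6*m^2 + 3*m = 4 - 4*m^2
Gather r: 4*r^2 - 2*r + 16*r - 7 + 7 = 4*r^2 + 14*r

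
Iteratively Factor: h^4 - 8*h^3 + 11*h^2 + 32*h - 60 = (h - 5)*(h^3 - 3*h^2 - 4*h + 12) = (h - 5)*(h - 3)*(h^2 - 4) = (h - 5)*(h - 3)*(h + 2)*(h - 2)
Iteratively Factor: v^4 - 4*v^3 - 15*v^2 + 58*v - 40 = (v + 4)*(v^3 - 8*v^2 + 17*v - 10) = (v - 2)*(v + 4)*(v^2 - 6*v + 5) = (v - 2)*(v - 1)*(v + 4)*(v - 5)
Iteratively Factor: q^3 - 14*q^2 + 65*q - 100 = (q - 5)*(q^2 - 9*q + 20) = (q - 5)^2*(q - 4)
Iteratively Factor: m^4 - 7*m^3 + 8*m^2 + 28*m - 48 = (m - 4)*(m^3 - 3*m^2 - 4*m + 12) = (m - 4)*(m + 2)*(m^2 - 5*m + 6) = (m - 4)*(m - 3)*(m + 2)*(m - 2)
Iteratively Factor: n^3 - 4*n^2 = (n - 4)*(n^2) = n*(n - 4)*(n)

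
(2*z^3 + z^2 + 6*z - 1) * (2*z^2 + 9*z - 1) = 4*z^5 + 20*z^4 + 19*z^3 + 51*z^2 - 15*z + 1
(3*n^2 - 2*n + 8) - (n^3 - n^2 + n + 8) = -n^3 + 4*n^2 - 3*n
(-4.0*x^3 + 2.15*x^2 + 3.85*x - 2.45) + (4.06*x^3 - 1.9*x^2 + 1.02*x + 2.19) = 0.0599999999999996*x^3 + 0.25*x^2 + 4.87*x - 0.26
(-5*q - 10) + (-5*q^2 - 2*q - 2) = -5*q^2 - 7*q - 12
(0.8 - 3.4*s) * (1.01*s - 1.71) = -3.434*s^2 + 6.622*s - 1.368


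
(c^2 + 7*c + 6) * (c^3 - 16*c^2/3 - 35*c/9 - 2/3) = c^5 + 5*c^4/3 - 317*c^3/9 - 539*c^2/9 - 28*c - 4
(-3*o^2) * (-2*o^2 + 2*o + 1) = 6*o^4 - 6*o^3 - 3*o^2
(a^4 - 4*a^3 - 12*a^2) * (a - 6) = a^5 - 10*a^4 + 12*a^3 + 72*a^2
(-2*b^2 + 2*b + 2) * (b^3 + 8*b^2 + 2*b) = -2*b^5 - 14*b^4 + 14*b^3 + 20*b^2 + 4*b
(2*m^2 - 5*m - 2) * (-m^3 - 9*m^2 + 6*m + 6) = -2*m^5 - 13*m^4 + 59*m^3 - 42*m - 12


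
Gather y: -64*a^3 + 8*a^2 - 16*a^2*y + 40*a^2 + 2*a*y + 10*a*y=-64*a^3 + 48*a^2 + y*(-16*a^2 + 12*a)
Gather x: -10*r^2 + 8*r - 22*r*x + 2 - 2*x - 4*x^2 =-10*r^2 + 8*r - 4*x^2 + x*(-22*r - 2) + 2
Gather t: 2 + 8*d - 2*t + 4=8*d - 2*t + 6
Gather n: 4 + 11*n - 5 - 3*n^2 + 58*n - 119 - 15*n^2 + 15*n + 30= -18*n^2 + 84*n - 90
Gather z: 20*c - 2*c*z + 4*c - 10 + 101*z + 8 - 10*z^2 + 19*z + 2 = 24*c - 10*z^2 + z*(120 - 2*c)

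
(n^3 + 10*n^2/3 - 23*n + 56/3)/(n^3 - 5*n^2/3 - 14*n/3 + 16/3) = (n + 7)/(n + 2)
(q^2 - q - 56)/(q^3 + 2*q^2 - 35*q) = (q - 8)/(q*(q - 5))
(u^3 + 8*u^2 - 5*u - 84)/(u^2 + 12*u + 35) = (u^2 + u - 12)/(u + 5)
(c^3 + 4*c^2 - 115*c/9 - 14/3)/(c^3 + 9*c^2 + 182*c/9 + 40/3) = (9*c^2 - 18*c - 7)/(9*c^2 + 27*c + 20)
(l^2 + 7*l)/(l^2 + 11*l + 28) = l/(l + 4)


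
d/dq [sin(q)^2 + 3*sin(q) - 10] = (2*sin(q) + 3)*cos(q)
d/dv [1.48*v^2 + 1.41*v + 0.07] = 2.96*v + 1.41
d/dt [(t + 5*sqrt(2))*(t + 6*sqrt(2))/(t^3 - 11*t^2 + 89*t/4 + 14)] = 4*(-(t + 5*sqrt(2))*(t + 6*sqrt(2))*(12*t^2 - 88*t + 89) + (2*t + 11*sqrt(2))*(4*t^3 - 44*t^2 + 89*t + 56))/(4*t^3 - 44*t^2 + 89*t + 56)^2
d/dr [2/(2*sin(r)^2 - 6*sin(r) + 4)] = (3 - 2*sin(r))*cos(r)/(sin(r)^2 - 3*sin(r) + 2)^2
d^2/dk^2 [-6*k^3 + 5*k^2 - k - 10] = 10 - 36*k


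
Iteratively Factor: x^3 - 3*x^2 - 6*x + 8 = (x + 2)*(x^2 - 5*x + 4) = (x - 4)*(x + 2)*(x - 1)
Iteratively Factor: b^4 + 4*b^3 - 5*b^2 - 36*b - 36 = (b + 3)*(b^3 + b^2 - 8*b - 12) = (b - 3)*(b + 3)*(b^2 + 4*b + 4) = (b - 3)*(b + 2)*(b + 3)*(b + 2)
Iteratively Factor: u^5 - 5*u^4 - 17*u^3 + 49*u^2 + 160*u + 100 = (u + 2)*(u^4 - 7*u^3 - 3*u^2 + 55*u + 50) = (u + 2)^2*(u^3 - 9*u^2 + 15*u + 25) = (u - 5)*(u + 2)^2*(u^2 - 4*u - 5) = (u - 5)*(u + 1)*(u + 2)^2*(u - 5)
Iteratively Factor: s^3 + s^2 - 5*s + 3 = (s + 3)*(s^2 - 2*s + 1) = (s - 1)*(s + 3)*(s - 1)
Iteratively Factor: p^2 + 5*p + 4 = (p + 4)*(p + 1)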